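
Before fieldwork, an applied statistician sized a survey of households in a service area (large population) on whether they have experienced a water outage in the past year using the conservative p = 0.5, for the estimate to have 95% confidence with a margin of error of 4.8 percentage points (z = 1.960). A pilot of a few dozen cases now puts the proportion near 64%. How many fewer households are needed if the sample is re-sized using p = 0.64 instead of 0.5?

32

Conservative (p = 0.5): n = 1.960² × 0.25 / 0.048² ≈ 416.84 → 417.
Using p = 0.64: p(1−p) = 0.2304, so n = 1.960² × 0.2304 / 0.048² ≈ 384.16 → 385.
Reduction: 417 − 385 = 32.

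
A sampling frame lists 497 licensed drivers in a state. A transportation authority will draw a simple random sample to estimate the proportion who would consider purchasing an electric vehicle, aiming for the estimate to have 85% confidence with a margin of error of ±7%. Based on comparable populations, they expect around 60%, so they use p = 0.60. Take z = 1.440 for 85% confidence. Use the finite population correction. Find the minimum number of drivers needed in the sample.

Unadjusted: n₀ = 1.440² × 0.60 × 0.40 / 0.070² ≈ 101.56, so n₀ = 102.
Finite population correction with N = 497: n = n₀ / (1 + (n₀−1)/N) = 102 / (1 + 101/497) = 102 / 1.2032 ≈ 84.77.
Rounding up, n = 85.

85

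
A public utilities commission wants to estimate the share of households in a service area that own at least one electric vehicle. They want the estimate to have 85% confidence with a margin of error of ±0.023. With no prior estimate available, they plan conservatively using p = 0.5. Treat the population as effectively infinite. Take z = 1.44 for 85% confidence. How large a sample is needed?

980

With p = 0.5, p(1−p) = 0.25.
n = z²·p(1−p)/E² = 1.44² × 0.2500 / 0.023² = 2.0736 × 0.2500 / 0.000529 ≈ 979.96.
Rounding up gives n = 980.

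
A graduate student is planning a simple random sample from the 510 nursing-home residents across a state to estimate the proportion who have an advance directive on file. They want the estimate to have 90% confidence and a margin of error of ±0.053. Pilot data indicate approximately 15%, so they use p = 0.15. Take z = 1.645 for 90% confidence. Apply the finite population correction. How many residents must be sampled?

100

Unadjusted: n₀ = 1.645² × 0.15 × 0.85 / 0.053² ≈ 122.83, so n₀ = 123.
Finite population correction with N = 510: n = n₀ / (1 + (n₀−1)/N) = 123 / (1 + 122/510) = 123 / 1.2392 ≈ 99.26.
Rounding up, n = 100.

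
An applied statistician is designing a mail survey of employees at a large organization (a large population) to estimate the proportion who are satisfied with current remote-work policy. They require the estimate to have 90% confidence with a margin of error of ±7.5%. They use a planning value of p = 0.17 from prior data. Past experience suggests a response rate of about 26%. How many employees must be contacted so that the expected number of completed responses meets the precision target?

262

For 90% confidence, z = 1.645.
Completed interviews needed: n₀ = 1.645² × 0.1411 / 0.075² ≈ 67.88 → 68.
At a 26% response rate, contacts needed = 68 / 0.26 ≈ 261.54 → 262.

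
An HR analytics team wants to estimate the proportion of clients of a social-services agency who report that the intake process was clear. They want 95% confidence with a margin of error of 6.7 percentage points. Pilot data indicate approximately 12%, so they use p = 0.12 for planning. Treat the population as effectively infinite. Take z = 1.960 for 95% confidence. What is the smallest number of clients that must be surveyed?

With p = 0.12, p(1−p) = 0.1056.
n = z²·p(1−p)/E² = 1.960² × 0.1056 / 0.067² = 3.8416 × 0.1056 / 0.004489 ≈ 90.37.
Rounding up gives n = 91.

91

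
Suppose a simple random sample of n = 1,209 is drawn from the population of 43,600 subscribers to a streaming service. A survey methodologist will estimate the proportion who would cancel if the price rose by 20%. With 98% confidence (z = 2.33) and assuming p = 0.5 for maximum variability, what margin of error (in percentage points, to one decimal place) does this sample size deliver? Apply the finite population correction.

3.3

Finite-population factor: (N−n)/(N−1) = (43600−1209)/(43600−1) = 0.9723.
SE(p̂) = √[p(1−p)/n · (N−n)/(N−1)] = √[0.2500/1209 × 0.9723] = 0.01418.
E = z × SE = 2.33 × 0.01418 = 0.03304 ≈ 3.3 percentage points.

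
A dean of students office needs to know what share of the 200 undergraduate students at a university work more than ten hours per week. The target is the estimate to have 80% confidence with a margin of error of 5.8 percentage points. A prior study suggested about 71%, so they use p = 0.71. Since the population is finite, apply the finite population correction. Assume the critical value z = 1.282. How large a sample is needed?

68

Unadjusted: n₀ = 1.282² × 0.71 × 0.29 / 0.058² ≈ 100.60, so n₀ = 101.
Finite population correction with N = 200: n = n₀ / (1 + (n₀−1)/N) = 101 / (1 + 100/200) = 101 / 1.5000 ≈ 67.33.
Rounding up, n = 68.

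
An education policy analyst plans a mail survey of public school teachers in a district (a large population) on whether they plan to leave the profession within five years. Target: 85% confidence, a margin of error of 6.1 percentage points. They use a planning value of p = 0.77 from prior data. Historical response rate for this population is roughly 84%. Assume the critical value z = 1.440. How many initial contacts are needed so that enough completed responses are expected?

118

Completed interviews needed: n₀ = 1.440² × 0.1771 / 0.061² ≈ 98.69 → 99.
At an 84% response rate, contacts needed = 99 / 0.84 ≈ 117.86 → 118.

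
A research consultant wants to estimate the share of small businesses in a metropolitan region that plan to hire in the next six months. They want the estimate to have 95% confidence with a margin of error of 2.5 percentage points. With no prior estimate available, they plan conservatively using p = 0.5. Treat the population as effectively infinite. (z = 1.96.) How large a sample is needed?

1537

With p = 0.5, p(1−p) = 0.25.
n = z²·p(1−p)/E² = 1.96² × 0.2500 / 0.025² = 3.8416 × 0.2500 / 0.000625 ≈ 1536.64.
Rounding up gives n = 1537.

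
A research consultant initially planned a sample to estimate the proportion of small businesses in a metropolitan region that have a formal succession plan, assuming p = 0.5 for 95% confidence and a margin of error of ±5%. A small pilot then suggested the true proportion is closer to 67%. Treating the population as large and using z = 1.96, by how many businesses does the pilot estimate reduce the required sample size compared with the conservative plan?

Conservative (p = 0.5): n = 1.96² × 0.25 / 0.050² ≈ 384.16 → 385.
Using p = 0.67: p(1−p) = 0.2211, so n = 1.96² × 0.2211 / 0.050² ≈ 339.75 → 340.
Reduction: 385 − 340 = 45.

45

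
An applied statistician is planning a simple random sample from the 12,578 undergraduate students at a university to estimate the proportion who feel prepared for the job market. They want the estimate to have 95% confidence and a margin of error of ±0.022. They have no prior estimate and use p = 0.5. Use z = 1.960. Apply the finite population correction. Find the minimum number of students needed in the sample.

1715

Unadjusted: n₀ = 1.960² × 0.50 × 0.50 / 0.022² ≈ 1984.30, so n₀ = 1985.
Finite population correction with N = 12,578: n = n₀ / (1 + (n₀−1)/N) = 1985 / (1 + 1984/12578) = 1985 / 1.1577 ≈ 1714.55.
Rounding up, n = 1715.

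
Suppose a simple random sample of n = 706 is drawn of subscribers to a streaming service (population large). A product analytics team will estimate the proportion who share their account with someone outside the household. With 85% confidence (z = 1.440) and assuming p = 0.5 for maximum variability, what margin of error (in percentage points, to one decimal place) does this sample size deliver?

2.7

SE(p̂) = √[p(1−p)/n] = √[0.2500/706] = 0.01882.
E = z × SE = 1.440 × 0.01882 = 0.02710, or 2.7 percentage points.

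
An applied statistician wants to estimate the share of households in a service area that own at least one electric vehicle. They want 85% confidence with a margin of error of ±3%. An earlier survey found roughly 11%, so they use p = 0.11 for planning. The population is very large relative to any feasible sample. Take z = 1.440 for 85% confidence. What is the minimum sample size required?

With p = 0.11, p(1−p) = 0.0979.
n = z²·p(1−p)/E² = 1.440² × 0.0979 / 0.030² = 2.0736 × 0.0979 / 0.000900 ≈ 225.56.
Rounding up gives n = 226.

226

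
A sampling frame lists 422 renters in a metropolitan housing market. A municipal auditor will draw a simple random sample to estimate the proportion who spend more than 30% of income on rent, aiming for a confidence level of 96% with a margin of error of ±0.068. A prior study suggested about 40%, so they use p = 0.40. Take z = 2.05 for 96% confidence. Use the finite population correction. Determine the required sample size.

145

Unadjusted: n₀ = 2.05² × 0.40 × 0.60 / 0.068² ≈ 218.12, so n₀ = 219.
Finite population correction with N = 422: n = n₀ / (1 + (n₀−1)/N) = 219 / (1 + 218/422) = 219 / 1.5166 ≈ 144.40.
Rounding up, n = 145.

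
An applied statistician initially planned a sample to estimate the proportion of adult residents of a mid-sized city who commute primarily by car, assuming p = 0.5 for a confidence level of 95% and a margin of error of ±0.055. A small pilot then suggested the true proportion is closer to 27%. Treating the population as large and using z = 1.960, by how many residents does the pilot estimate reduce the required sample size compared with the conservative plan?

Conservative (p = 0.5): n = 1.960² × 0.25 / 0.055² ≈ 317.49 → 318.
Using p = 0.27: p(1−p) = 0.1971, so n = 1.960² × 0.1971 / 0.055² ≈ 250.31 → 251.
Reduction: 318 − 251 = 67.

67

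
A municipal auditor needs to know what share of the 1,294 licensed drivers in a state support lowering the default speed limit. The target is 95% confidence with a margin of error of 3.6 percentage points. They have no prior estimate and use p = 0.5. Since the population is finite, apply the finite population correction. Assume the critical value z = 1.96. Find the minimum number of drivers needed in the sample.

Unadjusted: n₀ = 1.96² × 0.50 × 0.50 / 0.036² ≈ 741.05, so n₀ = 742.
Finite population correction with N = 1,294: n = n₀ / (1 + (n₀−1)/N) = 742 / (1 + 741/1294) = 742 / 1.5726 ≈ 471.82.
Rounding up, n = 472.

472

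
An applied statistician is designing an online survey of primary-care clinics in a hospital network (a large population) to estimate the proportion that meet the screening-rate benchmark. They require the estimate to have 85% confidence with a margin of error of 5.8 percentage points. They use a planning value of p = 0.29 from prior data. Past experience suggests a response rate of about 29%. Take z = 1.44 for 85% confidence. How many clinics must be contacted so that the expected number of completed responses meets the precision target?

438

Completed interviews needed: n₀ = 1.44² × 0.2059 / 0.058² ≈ 126.92 → 127.
At a 29% response rate, contacts needed = 127 / 0.29 ≈ 437.93 → 438.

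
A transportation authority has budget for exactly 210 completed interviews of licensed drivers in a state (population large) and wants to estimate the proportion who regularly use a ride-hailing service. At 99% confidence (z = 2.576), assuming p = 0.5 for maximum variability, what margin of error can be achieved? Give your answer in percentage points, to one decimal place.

8.9

SE(p̂) = √[p(1−p)/n] = √[0.2500/210] = 0.03450.
E = z × SE = 2.576 × 0.03450 = 0.08888, or 8.9 percentage points.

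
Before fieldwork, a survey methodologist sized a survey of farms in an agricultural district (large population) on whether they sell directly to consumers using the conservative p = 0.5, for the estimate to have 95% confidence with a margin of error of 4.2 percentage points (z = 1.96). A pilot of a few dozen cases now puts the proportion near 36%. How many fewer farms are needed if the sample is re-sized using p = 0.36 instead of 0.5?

43

Conservative (p = 0.5): n = 1.96² × 0.25 / 0.042² ≈ 544.44 → 545.
Using p = 0.36: p(1−p) = 0.2304, so n = 1.96² × 0.2304 / 0.042² ≈ 501.76 → 502.
Reduction: 545 − 502 = 43.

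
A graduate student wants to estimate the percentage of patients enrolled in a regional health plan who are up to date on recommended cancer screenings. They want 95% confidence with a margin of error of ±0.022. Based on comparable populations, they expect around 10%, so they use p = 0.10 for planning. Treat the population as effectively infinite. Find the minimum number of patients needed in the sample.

715

For 95% confidence, z = 1.96.
With p = 0.10, p(1−p) = 0.0900.
n = z²·p(1−p)/E² = 1.96² × 0.0900 / 0.022² = 3.8416 × 0.0900 / 0.000484 ≈ 714.35.
Rounding up gives n = 715.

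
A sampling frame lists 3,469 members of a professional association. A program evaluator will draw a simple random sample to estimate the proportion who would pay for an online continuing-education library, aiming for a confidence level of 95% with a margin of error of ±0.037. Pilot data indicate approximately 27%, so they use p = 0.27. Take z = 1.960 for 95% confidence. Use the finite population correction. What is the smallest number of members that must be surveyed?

Unadjusted: n₀ = 1.960² × 0.27 × 0.73 / 0.037² ≈ 553.09, so n₀ = 554.
Finite population correction with N = 3,469: n = n₀ / (1 + (n₀−1)/N) = 554 / (1 + 553/3469) = 554 / 1.1594 ≈ 477.83.
Rounding up, n = 478.

478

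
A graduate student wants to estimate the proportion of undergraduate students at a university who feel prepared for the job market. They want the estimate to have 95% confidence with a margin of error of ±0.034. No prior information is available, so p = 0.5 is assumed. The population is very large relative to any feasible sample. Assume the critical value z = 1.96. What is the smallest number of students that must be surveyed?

With p = 0.5, p(1−p) = 0.25.
n = z²·p(1−p)/E² = 1.96² × 0.2500 / 0.034² = 3.8416 × 0.2500 / 0.001156 ≈ 830.80.
Rounding up gives n = 831.

831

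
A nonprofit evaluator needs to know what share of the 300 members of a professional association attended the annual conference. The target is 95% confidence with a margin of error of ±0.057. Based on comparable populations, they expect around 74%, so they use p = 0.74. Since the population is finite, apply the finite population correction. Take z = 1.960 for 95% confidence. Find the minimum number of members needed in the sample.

Unadjusted: n₀ = 1.960² × 0.74 × 0.26 / 0.057² ≈ 227.49, so n₀ = 228.
Finite population correction with N = 300: n = n₀ / (1 + (n₀−1)/N) = 228 / (1 + 227/300) = 228 / 1.7567 ≈ 129.79.
Rounding up, n = 130.

130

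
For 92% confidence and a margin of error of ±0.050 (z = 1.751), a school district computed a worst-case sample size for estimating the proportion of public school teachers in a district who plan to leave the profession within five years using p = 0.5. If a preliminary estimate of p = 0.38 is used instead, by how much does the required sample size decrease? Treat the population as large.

Conservative (p = 0.5): n = 1.751² × 0.25 / 0.050² ≈ 306.60 → 307.
Using p = 0.38: p(1−p) = 0.2356, so n = 1.751² × 0.2356 / 0.050² ≈ 288.94 → 289.
Reduction: 307 − 289 = 18.

18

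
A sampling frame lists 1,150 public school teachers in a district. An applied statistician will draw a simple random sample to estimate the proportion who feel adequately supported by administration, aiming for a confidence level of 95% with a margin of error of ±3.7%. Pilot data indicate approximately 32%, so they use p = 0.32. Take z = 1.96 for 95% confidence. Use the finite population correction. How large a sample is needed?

Unadjusted: n₀ = 1.96² × 0.32 × 0.68 / 0.037² ≈ 610.62, so n₀ = 611.
Finite population correction with N = 1,150: n = n₀ / (1 + (n₀−1)/N) = 611 / (1 + 610/1150) = 611 / 1.5304 ≈ 399.23.
Rounding up, n = 400.

400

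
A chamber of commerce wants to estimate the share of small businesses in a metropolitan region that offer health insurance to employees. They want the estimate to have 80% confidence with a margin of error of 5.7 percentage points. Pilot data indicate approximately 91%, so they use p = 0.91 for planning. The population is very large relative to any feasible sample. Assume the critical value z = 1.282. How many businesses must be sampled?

With p = 0.91, p(1−p) = 0.0819.
n = z²·p(1−p)/E² = 1.282² × 0.0819 / 0.057² = 1.6435 × 0.0819 / 0.003249 ≈ 41.43.
Rounding up gives n = 42.

42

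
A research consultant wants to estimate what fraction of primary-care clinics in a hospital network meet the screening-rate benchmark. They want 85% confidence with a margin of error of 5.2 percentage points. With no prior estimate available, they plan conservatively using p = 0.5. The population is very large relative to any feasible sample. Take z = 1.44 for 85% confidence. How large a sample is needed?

With p = 0.5, p(1−p) = 0.25.
n = z²·p(1−p)/E² = 1.44² × 0.2500 / 0.052² = 2.0736 × 0.2500 / 0.002704 ≈ 191.72.
Rounding up gives n = 192.

192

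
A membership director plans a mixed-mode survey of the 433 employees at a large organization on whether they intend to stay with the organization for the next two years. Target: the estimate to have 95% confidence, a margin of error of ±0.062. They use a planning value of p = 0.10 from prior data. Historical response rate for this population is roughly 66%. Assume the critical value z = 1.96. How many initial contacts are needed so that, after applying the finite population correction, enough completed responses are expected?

Completed interviews needed (unadjusted): n₀ = 1.96² × 0.0900 / 0.062² ≈ 89.94 → 90.
FPC for N = 433: n = 90 / (1 + 89/433) = 90 / 1.2055 ≈ 74.66 → 75.
At a 66% response rate, contacts needed = 75 / 0.66 ≈ 113.64 → 114.

114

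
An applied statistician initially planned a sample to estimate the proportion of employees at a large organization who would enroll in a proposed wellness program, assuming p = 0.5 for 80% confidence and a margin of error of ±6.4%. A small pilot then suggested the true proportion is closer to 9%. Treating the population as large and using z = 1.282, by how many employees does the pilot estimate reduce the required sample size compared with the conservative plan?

68

Conservative (p = 0.5): n = 1.282² × 0.25 / 0.064² ≈ 100.31 → 101.
Using p = 0.09: p(1−p) = 0.0819, so n = 1.282² × 0.0819 / 0.064² ≈ 32.86 → 33.
Reduction: 101 − 33 = 68.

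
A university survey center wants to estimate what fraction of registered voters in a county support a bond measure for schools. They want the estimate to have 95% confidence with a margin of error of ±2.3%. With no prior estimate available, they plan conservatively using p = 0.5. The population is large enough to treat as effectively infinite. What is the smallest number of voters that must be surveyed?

For 95% confidence, z = 1.960.
With p = 0.5, p(1−p) = 0.25.
n = z²·p(1−p)/E² = 1.960² × 0.2500 / 0.023² = 3.8416 × 0.2500 / 0.000529 ≈ 1815.50.
Rounding up gives n = 1816.

1816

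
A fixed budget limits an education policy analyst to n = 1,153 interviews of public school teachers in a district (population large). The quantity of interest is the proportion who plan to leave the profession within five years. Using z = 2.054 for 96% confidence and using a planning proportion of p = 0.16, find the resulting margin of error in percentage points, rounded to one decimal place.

2.2

SE(p̂) = √[p(1−p)/n] = √[0.1344/1153] = 0.01080.
E = z × SE = 2.054 × 0.01080 = 0.02218, or 2.2 percentage points.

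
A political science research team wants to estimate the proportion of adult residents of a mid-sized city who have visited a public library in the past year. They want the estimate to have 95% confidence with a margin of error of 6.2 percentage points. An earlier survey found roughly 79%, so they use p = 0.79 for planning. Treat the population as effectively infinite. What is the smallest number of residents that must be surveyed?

166

For 95% confidence, z = 1.960.
With p = 0.79, p(1−p) = 0.1659.
n = z²·p(1−p)/E² = 1.960² × 0.1659 / 0.062² = 3.8416 × 0.1659 / 0.003844 ≈ 165.80.
Rounding up gives n = 166.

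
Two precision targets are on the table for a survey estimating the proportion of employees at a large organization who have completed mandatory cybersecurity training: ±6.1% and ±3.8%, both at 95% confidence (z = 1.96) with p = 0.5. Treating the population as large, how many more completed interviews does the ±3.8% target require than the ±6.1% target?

407

At ±6.1%: n = 1.96² × 0.2500 / 0.061² ≈ 258.10 → 259.
At ±3.8%: n = 1.96² × 0.2500 / 0.038² ≈ 665.10 → 666.
Additional respondents: 666 − 259 = 407.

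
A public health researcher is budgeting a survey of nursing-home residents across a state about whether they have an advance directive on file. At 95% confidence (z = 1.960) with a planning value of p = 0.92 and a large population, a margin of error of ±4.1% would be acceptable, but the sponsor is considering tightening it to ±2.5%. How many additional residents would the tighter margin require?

At ±4.1%: n = 1.960² × 0.0736 / 0.041² ≈ 168.20 → 169.
At ±2.5%: n = 1.960² × 0.0736 / 0.025² ≈ 452.39 → 453.
Additional respondents: 453 − 169 = 284.

284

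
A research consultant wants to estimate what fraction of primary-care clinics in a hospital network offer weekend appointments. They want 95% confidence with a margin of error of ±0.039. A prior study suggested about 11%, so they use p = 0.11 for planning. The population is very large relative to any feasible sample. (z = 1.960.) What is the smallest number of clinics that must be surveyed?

248

With p = 0.11, p(1−p) = 0.0979.
n = z²·p(1−p)/E² = 1.960² × 0.0979 / 0.039² = 3.8416 × 0.0979 / 0.001521 ≈ 247.27.
Rounding up gives n = 248.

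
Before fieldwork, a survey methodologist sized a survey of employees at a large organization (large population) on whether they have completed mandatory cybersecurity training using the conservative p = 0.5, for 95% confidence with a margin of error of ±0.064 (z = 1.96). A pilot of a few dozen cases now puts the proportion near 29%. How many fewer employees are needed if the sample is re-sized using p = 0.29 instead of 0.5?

41

Conservative (p = 0.5): n = 1.96² × 0.25 / 0.064² ≈ 234.47 → 235.
Using p = 0.29: p(1−p) = 0.2059, so n = 1.96² × 0.2059 / 0.064² ≈ 193.11 → 194.
Reduction: 235 − 194 = 41.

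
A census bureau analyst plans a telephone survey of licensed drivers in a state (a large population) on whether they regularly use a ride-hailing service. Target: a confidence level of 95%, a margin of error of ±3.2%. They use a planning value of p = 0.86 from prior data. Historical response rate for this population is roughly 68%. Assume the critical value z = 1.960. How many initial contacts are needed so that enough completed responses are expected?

Completed interviews needed: n₀ = 1.960² × 0.1204 / 0.032² ≈ 451.69 → 452.
At a 68% response rate, contacts needed = 452 / 0.68 ≈ 664.71 → 665.

665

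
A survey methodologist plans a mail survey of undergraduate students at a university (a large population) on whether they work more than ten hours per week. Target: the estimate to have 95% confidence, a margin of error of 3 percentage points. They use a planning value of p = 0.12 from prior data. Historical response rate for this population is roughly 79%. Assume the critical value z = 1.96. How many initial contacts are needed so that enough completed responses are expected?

571

Completed interviews needed: n₀ = 1.96² × 0.1056 / 0.030² ≈ 450.75 → 451.
At a 79% response rate, contacts needed = 451 / 0.79 ≈ 570.89 → 571.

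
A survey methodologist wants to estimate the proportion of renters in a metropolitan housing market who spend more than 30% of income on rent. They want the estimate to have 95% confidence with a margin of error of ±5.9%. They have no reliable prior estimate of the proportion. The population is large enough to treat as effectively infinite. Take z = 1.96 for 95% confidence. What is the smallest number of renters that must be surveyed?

276

With no prior estimate, use p = 0.5, giving p(1−p) = 0.25.
n = z²·p(1−p)/E² = 1.96² × 0.2500 / 0.059² = 3.8416 × 0.2500 / 0.003481 ≈ 275.90.
Rounding up gives n = 276.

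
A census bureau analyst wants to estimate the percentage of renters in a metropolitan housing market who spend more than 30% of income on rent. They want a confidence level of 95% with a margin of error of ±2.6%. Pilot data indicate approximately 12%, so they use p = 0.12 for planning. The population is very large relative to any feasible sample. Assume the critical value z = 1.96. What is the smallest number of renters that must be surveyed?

601

With p = 0.12, p(1−p) = 0.1056.
n = z²·p(1−p)/E² = 1.96² × 0.1056 / 0.026² = 3.8416 × 0.1056 / 0.000676 ≈ 600.11.
Rounding up gives n = 601.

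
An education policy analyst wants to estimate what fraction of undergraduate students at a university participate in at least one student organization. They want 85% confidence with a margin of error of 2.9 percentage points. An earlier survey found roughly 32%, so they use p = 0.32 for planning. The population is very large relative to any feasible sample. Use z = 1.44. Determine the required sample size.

537

With p = 0.32, p(1−p) = 0.2176.
n = z²·p(1−p)/E² = 1.44² × 0.2176 / 0.029² = 2.0736 × 0.2176 / 0.000841 ≈ 536.52.
Rounding up gives n = 537.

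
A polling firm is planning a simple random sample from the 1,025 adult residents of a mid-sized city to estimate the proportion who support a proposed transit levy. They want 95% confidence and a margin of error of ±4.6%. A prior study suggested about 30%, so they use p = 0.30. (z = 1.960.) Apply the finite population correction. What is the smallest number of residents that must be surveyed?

Unadjusted: n₀ = 1.960² × 0.30 × 0.70 / 0.046² ≈ 381.26, so n₀ = 382.
Finite population correction with N = 1,025: n = n₀ / (1 + (n₀−1)/N) = 382 / (1 + 381/1025) = 382 / 1.3717 ≈ 278.49.
Rounding up, n = 279.

279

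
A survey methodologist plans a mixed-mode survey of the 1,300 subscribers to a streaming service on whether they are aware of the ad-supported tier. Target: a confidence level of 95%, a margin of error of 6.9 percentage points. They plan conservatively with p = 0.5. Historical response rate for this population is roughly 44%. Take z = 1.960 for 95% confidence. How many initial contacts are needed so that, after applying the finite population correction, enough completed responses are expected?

398

Completed interviews needed (unadjusted): n₀ = 1.960² × 0.2500 / 0.069² ≈ 201.72 → 202.
FPC for N = 1,300: n = 202 / (1 + 201/1300) = 202 / 1.1546 ≈ 174.95 → 175.
At a 44% response rate, contacts needed = 175 / 0.44 ≈ 397.73 → 398.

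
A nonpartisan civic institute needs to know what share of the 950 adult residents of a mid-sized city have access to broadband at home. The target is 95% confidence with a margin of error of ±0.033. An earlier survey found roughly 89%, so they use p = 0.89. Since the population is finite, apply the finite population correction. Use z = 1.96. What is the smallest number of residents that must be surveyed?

Unadjusted: n₀ = 1.96² × 0.89 × 0.11 / 0.033² ≈ 345.36, so n₀ = 346.
Finite population correction with N = 950: n = n₀ / (1 + (n₀−1)/N) = 346 / (1 + 345/950) = 346 / 1.3632 ≈ 253.82.
Rounding up, n = 254.

254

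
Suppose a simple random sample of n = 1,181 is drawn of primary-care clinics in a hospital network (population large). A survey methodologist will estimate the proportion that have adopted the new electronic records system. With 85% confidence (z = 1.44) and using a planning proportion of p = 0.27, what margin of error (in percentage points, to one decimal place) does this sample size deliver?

SE(p̂) = √[p(1−p)/n] = √[0.1971/1181] = 0.01292.
E = z × SE = 1.44 × 0.01292 = 0.01860, or 1.9 percentage points.

1.9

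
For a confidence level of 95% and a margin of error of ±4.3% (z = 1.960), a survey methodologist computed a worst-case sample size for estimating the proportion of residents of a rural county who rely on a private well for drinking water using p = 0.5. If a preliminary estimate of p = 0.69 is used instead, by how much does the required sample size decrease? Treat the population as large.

75

Conservative (p = 0.5): n = 1.960² × 0.25 / 0.043² ≈ 519.42 → 520.
Using p = 0.69: p(1−p) = 0.2139, so n = 1.960² × 0.2139 / 0.043² ≈ 444.41 → 445.
Reduction: 520 − 445 = 75.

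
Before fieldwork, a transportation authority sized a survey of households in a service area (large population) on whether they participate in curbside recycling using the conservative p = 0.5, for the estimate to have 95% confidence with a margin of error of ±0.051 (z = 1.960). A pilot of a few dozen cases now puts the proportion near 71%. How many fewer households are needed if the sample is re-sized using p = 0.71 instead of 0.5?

65

Conservative (p = 0.5): n = 1.960² × 0.25 / 0.051² ≈ 369.24 → 370.
Using p = 0.71: p(1−p) = 0.2059, so n = 1.960² × 0.2059 / 0.051² ≈ 304.11 → 305.
Reduction: 370 − 305 = 65.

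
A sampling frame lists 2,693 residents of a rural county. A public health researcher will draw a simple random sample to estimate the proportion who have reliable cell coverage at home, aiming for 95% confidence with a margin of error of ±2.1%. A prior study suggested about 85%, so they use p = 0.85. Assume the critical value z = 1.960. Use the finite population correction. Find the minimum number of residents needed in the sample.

787

Unadjusted: n₀ = 1.960² × 0.85 × 0.15 / 0.021² ≈ 1110.67, so n₀ = 1111.
Finite population correction with N = 2,693: n = n₀ / (1 + (n₀−1)/N) = 1111 / (1 + 1110/2693) = 1111 / 1.4122 ≈ 786.73.
Rounding up, n = 787.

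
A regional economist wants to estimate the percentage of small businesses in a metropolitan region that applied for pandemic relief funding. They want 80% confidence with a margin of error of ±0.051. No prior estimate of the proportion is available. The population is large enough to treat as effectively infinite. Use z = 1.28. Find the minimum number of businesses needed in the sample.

With no prior estimate, use p = 0.5, giving p(1−p) = 0.25.
n = z²·p(1−p)/E² = 1.28² × 0.2500 / 0.051² = 1.6384 × 0.2500 / 0.002601 ≈ 157.48.
Rounding up gives n = 158.

158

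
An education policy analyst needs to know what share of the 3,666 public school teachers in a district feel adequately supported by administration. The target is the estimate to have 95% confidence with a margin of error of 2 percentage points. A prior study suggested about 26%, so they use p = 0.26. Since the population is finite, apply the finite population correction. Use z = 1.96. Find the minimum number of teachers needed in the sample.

1229

Unadjusted: n₀ = 1.96² × 0.26 × 0.74 / 0.020² ≈ 1847.81, so n₀ = 1848.
Finite population correction with N = 3,666: n = n₀ / (1 + (n₀−1)/N) = 1848 / (1 + 1847/3666) = 1848 / 1.5038 ≈ 1228.87.
Rounding up, n = 1229.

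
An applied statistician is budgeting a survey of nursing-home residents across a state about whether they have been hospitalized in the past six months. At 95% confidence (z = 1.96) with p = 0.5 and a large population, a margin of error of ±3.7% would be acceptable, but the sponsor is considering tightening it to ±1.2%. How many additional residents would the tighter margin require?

5968

At ±3.7%: n = 1.96² × 0.2500 / 0.037² ≈ 701.53 → 702.
At ±1.2%: n = 1.96² × 0.2500 / 0.012² ≈ 6669.44 → 6670.
Additional respondents: 6670 − 702 = 5968.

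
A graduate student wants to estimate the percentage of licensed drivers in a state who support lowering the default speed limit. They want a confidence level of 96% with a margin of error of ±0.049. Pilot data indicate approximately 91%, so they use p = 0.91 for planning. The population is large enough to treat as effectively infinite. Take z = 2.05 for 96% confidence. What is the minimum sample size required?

With p = 0.91, p(1−p) = 0.0819.
n = z²·p(1−p)/E² = 2.05² × 0.0819 / 0.049² = 4.2025 × 0.0819 / 0.002401 ≈ 143.35.
Rounding up gives n = 144.

144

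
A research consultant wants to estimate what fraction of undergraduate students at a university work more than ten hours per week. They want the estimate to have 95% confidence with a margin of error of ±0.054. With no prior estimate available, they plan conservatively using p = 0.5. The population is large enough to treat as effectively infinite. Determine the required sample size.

330

For 95% confidence, z = 1.96.
With p = 0.5, p(1−p) = 0.25.
n = z²·p(1−p)/E² = 1.96² × 0.2500 / 0.054² = 3.8416 × 0.2500 / 0.002916 ≈ 329.36.
Rounding up gives n = 330.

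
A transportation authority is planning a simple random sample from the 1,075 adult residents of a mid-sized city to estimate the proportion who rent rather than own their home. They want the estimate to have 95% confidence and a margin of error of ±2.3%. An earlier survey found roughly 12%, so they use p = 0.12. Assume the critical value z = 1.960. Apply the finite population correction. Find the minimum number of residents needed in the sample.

448

Unadjusted: n₀ = 1.960² × 0.12 × 0.88 / 0.023² ≈ 766.87, so n₀ = 767.
Finite population correction with N = 1,075: n = n₀ / (1 + (n₀−1)/N) = 767 / (1 + 766/1075) = 767 / 1.7126 ≈ 447.87.
Rounding up, n = 448.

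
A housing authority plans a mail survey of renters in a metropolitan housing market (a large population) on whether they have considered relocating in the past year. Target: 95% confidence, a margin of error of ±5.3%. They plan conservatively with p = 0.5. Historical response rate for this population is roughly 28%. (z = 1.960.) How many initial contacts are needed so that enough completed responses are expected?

1222

Completed interviews needed: n₀ = 1.960² × 0.2500 / 0.053² ≈ 341.90 → 342.
At a 28% response rate, contacts needed = 342 / 0.28 ≈ 1221.43 → 1222.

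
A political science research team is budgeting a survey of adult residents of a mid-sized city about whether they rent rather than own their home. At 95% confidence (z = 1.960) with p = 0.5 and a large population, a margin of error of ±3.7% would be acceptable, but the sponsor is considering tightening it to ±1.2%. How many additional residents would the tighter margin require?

At ±3.7%: n = 1.960² × 0.2500 / 0.037² ≈ 701.53 → 702.
At ±1.2%: n = 1.960² × 0.2500 / 0.012² ≈ 6669.44 → 6670.
Additional respondents: 6670 − 702 = 5968.

5968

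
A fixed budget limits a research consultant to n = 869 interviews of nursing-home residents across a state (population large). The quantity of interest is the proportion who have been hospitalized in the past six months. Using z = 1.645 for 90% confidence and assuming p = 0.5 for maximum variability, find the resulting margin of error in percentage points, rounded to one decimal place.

SE(p̂) = √[p(1−p)/n] = √[0.2500/869] = 0.01696.
E = z × SE = 1.645 × 0.01696 = 0.02790, or 2.8 percentage points.

2.8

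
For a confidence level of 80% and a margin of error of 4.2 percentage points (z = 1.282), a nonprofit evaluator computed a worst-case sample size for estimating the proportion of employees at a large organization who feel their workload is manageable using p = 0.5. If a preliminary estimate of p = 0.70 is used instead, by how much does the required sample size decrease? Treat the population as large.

Conservative (p = 0.5): n = 1.282² × 0.25 / 0.042² ≈ 232.93 → 233.
Using p = 0.70: p(1−p) = 0.2100, so n = 1.282² × 0.2100 / 0.042² ≈ 195.66 → 196.
Reduction: 233 − 196 = 37.

37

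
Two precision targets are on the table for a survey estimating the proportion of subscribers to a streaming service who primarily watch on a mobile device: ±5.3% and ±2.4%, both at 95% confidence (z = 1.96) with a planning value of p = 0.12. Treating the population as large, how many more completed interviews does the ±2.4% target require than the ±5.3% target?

560

At ±5.3%: n = 1.96² × 0.1056 / 0.053² ≈ 144.42 → 145.
At ±2.4%: n = 1.96² × 0.1056 / 0.024² ≈ 704.29 → 705.
Additional respondents: 705 − 145 = 560.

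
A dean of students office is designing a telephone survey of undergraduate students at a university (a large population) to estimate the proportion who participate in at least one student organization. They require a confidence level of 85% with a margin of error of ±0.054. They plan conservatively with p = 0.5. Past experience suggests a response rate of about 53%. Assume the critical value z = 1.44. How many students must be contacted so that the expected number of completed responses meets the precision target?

336

Completed interviews needed: n₀ = 1.44² × 0.2500 / 0.054² ≈ 177.78 → 178.
At a 53% response rate, contacts needed = 178 / 0.53 ≈ 335.85 → 336.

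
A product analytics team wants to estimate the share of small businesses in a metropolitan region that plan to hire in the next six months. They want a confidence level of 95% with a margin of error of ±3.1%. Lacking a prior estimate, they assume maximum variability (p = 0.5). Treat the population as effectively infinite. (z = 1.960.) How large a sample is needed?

1000

With p = 0.5, p(1−p) = 0.25.
n = z²·p(1−p)/E² = 1.960² × 0.2500 / 0.031² = 3.8416 × 0.2500 / 0.000961 ≈ 999.38.
Rounding up gives n = 1000.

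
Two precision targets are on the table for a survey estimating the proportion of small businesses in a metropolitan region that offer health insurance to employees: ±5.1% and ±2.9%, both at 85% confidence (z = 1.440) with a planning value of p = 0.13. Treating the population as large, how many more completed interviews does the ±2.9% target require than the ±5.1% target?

188

At ±5.1%: n = 1.440² × 0.1131 / 0.051² ≈ 90.17 → 91.
At ±2.9%: n = 1.440² × 0.1131 / 0.029² ≈ 278.86 → 279.
Additional respondents: 279 − 91 = 188.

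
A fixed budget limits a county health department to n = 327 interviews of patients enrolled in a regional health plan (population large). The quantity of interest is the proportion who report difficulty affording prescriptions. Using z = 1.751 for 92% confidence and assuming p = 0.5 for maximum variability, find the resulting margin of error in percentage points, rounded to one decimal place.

4.8

SE(p̂) = √[p(1−p)/n] = √[0.2500/327] = 0.02765.
E = z × SE = 1.751 × 0.02765 = 0.04842, or 4.8 percentage points.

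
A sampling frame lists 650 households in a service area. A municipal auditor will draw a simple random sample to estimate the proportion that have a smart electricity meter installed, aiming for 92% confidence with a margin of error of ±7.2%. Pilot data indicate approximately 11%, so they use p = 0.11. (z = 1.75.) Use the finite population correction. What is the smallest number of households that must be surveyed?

Unadjusted: n₀ = 1.75² × 0.11 × 0.89 / 0.072² ≈ 57.84, so n₀ = 58.
Finite population correction with N = 650: n = n₀ / (1 + (n₀−1)/N) = 58 / (1 + 57/650) = 58 / 1.0877 ≈ 53.32.
Rounding up, n = 54.

54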